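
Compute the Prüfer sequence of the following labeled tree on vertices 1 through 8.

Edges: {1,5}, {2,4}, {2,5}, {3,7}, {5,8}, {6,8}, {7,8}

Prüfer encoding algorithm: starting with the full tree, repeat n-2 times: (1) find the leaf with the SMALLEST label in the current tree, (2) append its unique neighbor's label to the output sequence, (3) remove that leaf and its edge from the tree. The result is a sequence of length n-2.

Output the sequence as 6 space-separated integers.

Step 1: leaves = {1,3,4,6}. Remove smallest leaf 1, emit neighbor 5.
Step 2: leaves = {3,4,6}. Remove smallest leaf 3, emit neighbor 7.
Step 3: leaves = {4,6,7}. Remove smallest leaf 4, emit neighbor 2.
Step 4: leaves = {2,6,7}. Remove smallest leaf 2, emit neighbor 5.
Step 5: leaves = {5,6,7}. Remove smallest leaf 5, emit neighbor 8.
Step 6: leaves = {6,7}. Remove smallest leaf 6, emit neighbor 8.
Done: 2 vertices remain (7, 8). Sequence = [5 7 2 5 8 8]

Answer: 5 7 2 5 8 8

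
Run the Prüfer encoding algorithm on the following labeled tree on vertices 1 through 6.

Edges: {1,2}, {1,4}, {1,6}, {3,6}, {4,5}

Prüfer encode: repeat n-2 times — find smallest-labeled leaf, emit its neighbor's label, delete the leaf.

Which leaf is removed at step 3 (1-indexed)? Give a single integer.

Answer: 5

Derivation:
Step 1: current leaves = {2,3,5}. Remove leaf 2 (neighbor: 1).
Step 2: current leaves = {3,5}. Remove leaf 3 (neighbor: 6).
Step 3: current leaves = {5,6}. Remove leaf 5 (neighbor: 4).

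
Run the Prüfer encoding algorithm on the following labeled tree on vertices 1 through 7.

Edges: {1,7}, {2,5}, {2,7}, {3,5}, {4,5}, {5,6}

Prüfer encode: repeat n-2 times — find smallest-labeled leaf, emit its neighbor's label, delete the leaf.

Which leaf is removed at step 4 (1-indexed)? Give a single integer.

Answer: 6

Derivation:
Step 1: current leaves = {1,3,4,6}. Remove leaf 1 (neighbor: 7).
Step 2: current leaves = {3,4,6,7}. Remove leaf 3 (neighbor: 5).
Step 3: current leaves = {4,6,7}. Remove leaf 4 (neighbor: 5).
Step 4: current leaves = {6,7}. Remove leaf 6 (neighbor: 5).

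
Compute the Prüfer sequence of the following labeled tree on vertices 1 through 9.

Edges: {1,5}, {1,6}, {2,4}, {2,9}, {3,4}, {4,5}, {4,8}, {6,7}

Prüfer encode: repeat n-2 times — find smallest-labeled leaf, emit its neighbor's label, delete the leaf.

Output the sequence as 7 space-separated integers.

Step 1: leaves = {3,7,8,9}. Remove smallest leaf 3, emit neighbor 4.
Step 2: leaves = {7,8,9}. Remove smallest leaf 7, emit neighbor 6.
Step 3: leaves = {6,8,9}. Remove smallest leaf 6, emit neighbor 1.
Step 4: leaves = {1,8,9}. Remove smallest leaf 1, emit neighbor 5.
Step 5: leaves = {5,8,9}. Remove smallest leaf 5, emit neighbor 4.
Step 6: leaves = {8,9}. Remove smallest leaf 8, emit neighbor 4.
Step 7: leaves = {4,9}. Remove smallest leaf 4, emit neighbor 2.
Done: 2 vertices remain (2, 9). Sequence = [4 6 1 5 4 4 2]

Answer: 4 6 1 5 4 4 2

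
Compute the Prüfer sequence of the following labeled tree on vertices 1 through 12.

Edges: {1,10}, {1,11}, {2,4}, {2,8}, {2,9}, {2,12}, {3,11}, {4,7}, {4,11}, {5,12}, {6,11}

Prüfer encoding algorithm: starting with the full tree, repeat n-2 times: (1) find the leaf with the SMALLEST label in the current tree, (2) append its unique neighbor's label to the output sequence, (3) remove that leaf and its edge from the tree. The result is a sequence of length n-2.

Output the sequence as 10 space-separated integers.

Answer: 11 12 11 4 2 2 1 11 4 2

Derivation:
Step 1: leaves = {3,5,6,7,8,9,10}. Remove smallest leaf 3, emit neighbor 11.
Step 2: leaves = {5,6,7,8,9,10}. Remove smallest leaf 5, emit neighbor 12.
Step 3: leaves = {6,7,8,9,10,12}. Remove smallest leaf 6, emit neighbor 11.
Step 4: leaves = {7,8,9,10,12}. Remove smallest leaf 7, emit neighbor 4.
Step 5: leaves = {8,9,10,12}. Remove smallest leaf 8, emit neighbor 2.
Step 6: leaves = {9,10,12}. Remove smallest leaf 9, emit neighbor 2.
Step 7: leaves = {10,12}. Remove smallest leaf 10, emit neighbor 1.
Step 8: leaves = {1,12}. Remove smallest leaf 1, emit neighbor 11.
Step 9: leaves = {11,12}. Remove smallest leaf 11, emit neighbor 4.
Step 10: leaves = {4,12}. Remove smallest leaf 4, emit neighbor 2.
Done: 2 vertices remain (2, 12). Sequence = [11 12 11 4 2 2 1 11 4 2]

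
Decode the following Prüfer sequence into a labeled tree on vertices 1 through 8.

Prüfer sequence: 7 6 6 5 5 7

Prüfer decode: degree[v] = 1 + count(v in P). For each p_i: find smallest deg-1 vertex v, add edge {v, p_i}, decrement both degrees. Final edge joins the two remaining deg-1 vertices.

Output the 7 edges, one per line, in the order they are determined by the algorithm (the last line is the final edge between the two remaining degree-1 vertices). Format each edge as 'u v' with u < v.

Initial degrees: {1:1, 2:1, 3:1, 4:1, 5:3, 6:3, 7:3, 8:1}
Step 1: smallest deg-1 vertex = 1, p_1 = 7. Add edge {1,7}. Now deg[1]=0, deg[7]=2.
Step 2: smallest deg-1 vertex = 2, p_2 = 6. Add edge {2,6}. Now deg[2]=0, deg[6]=2.
Step 3: smallest deg-1 vertex = 3, p_3 = 6. Add edge {3,6}. Now deg[3]=0, deg[6]=1.
Step 4: smallest deg-1 vertex = 4, p_4 = 5. Add edge {4,5}. Now deg[4]=0, deg[5]=2.
Step 5: smallest deg-1 vertex = 6, p_5 = 5. Add edge {5,6}. Now deg[6]=0, deg[5]=1.
Step 6: smallest deg-1 vertex = 5, p_6 = 7. Add edge {5,7}. Now deg[5]=0, deg[7]=1.
Final: two remaining deg-1 vertices are 7, 8. Add edge {7,8}.

Answer: 1 7
2 6
3 6
4 5
5 6
5 7
7 8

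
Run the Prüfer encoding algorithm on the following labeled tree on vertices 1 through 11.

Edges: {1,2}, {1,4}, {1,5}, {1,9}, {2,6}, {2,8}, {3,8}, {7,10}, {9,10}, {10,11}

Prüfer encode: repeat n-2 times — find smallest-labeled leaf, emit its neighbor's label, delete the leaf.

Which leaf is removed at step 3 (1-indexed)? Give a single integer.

Answer: 5

Derivation:
Step 1: current leaves = {3,4,5,6,7,11}. Remove leaf 3 (neighbor: 8).
Step 2: current leaves = {4,5,6,7,8,11}. Remove leaf 4 (neighbor: 1).
Step 3: current leaves = {5,6,7,8,11}. Remove leaf 5 (neighbor: 1).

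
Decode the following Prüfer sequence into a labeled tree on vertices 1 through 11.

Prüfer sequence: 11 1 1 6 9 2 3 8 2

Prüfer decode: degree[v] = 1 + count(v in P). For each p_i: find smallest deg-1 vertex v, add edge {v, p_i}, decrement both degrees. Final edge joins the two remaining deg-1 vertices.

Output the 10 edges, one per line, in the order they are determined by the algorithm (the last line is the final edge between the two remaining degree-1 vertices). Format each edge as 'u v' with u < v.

Answer: 4 11
1 5
1 7
1 6
6 9
2 9
3 10
3 8
2 8
2 11

Derivation:
Initial degrees: {1:3, 2:3, 3:2, 4:1, 5:1, 6:2, 7:1, 8:2, 9:2, 10:1, 11:2}
Step 1: smallest deg-1 vertex = 4, p_1 = 11. Add edge {4,11}. Now deg[4]=0, deg[11]=1.
Step 2: smallest deg-1 vertex = 5, p_2 = 1. Add edge {1,5}. Now deg[5]=0, deg[1]=2.
Step 3: smallest deg-1 vertex = 7, p_3 = 1. Add edge {1,7}. Now deg[7]=0, deg[1]=1.
Step 4: smallest deg-1 vertex = 1, p_4 = 6. Add edge {1,6}. Now deg[1]=0, deg[6]=1.
Step 5: smallest deg-1 vertex = 6, p_5 = 9. Add edge {6,9}. Now deg[6]=0, deg[9]=1.
Step 6: smallest deg-1 vertex = 9, p_6 = 2. Add edge {2,9}. Now deg[9]=0, deg[2]=2.
Step 7: smallest deg-1 vertex = 10, p_7 = 3. Add edge {3,10}. Now deg[10]=0, deg[3]=1.
Step 8: smallest deg-1 vertex = 3, p_8 = 8. Add edge {3,8}. Now deg[3]=0, deg[8]=1.
Step 9: smallest deg-1 vertex = 8, p_9 = 2. Add edge {2,8}. Now deg[8]=0, deg[2]=1.
Final: two remaining deg-1 vertices are 2, 11. Add edge {2,11}.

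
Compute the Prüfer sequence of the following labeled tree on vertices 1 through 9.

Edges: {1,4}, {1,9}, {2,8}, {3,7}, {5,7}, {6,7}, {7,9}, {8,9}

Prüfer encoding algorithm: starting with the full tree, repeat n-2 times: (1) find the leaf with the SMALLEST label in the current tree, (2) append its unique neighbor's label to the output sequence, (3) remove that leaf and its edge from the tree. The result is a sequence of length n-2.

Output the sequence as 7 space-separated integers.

Step 1: leaves = {2,3,4,5,6}. Remove smallest leaf 2, emit neighbor 8.
Step 2: leaves = {3,4,5,6,8}. Remove smallest leaf 3, emit neighbor 7.
Step 3: leaves = {4,5,6,8}. Remove smallest leaf 4, emit neighbor 1.
Step 4: leaves = {1,5,6,8}. Remove smallest leaf 1, emit neighbor 9.
Step 5: leaves = {5,6,8}. Remove smallest leaf 5, emit neighbor 7.
Step 6: leaves = {6,8}. Remove smallest leaf 6, emit neighbor 7.
Step 7: leaves = {7,8}. Remove smallest leaf 7, emit neighbor 9.
Done: 2 vertices remain (8, 9). Sequence = [8 7 1 9 7 7 9]

Answer: 8 7 1 9 7 7 9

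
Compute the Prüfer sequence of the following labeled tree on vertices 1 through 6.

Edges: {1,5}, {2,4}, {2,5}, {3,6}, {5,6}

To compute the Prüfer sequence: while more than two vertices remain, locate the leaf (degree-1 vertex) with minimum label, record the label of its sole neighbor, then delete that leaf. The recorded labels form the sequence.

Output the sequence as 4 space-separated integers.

Step 1: leaves = {1,3,4}. Remove smallest leaf 1, emit neighbor 5.
Step 2: leaves = {3,4}. Remove smallest leaf 3, emit neighbor 6.
Step 3: leaves = {4,6}. Remove smallest leaf 4, emit neighbor 2.
Step 4: leaves = {2,6}. Remove smallest leaf 2, emit neighbor 5.
Done: 2 vertices remain (5, 6). Sequence = [5 6 2 5]

Answer: 5 6 2 5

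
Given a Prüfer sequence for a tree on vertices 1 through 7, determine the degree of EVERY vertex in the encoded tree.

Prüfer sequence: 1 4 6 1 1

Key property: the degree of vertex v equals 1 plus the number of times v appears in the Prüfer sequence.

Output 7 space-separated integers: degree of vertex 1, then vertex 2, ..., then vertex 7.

Answer: 4 1 1 2 1 2 1

Derivation:
p_1 = 1: count[1] becomes 1
p_2 = 4: count[4] becomes 1
p_3 = 6: count[6] becomes 1
p_4 = 1: count[1] becomes 2
p_5 = 1: count[1] becomes 3
Degrees (1 + count): deg[1]=1+3=4, deg[2]=1+0=1, deg[3]=1+0=1, deg[4]=1+1=2, deg[5]=1+0=1, deg[6]=1+1=2, deg[7]=1+0=1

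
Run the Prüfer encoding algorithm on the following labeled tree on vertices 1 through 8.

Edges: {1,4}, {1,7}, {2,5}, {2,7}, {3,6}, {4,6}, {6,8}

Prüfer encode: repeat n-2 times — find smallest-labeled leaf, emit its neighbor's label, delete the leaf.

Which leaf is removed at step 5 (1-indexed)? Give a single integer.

Step 1: current leaves = {3,5,8}. Remove leaf 3 (neighbor: 6).
Step 2: current leaves = {5,8}. Remove leaf 5 (neighbor: 2).
Step 3: current leaves = {2,8}. Remove leaf 2 (neighbor: 7).
Step 4: current leaves = {7,8}. Remove leaf 7 (neighbor: 1).
Step 5: current leaves = {1,8}. Remove leaf 1 (neighbor: 4).

Answer: 1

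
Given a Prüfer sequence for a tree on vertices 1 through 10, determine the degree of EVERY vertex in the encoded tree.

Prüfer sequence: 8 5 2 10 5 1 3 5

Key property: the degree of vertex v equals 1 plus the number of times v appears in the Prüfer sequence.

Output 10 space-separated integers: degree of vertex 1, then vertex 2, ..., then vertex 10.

Answer: 2 2 2 1 4 1 1 2 1 2

Derivation:
p_1 = 8: count[8] becomes 1
p_2 = 5: count[5] becomes 1
p_3 = 2: count[2] becomes 1
p_4 = 10: count[10] becomes 1
p_5 = 5: count[5] becomes 2
p_6 = 1: count[1] becomes 1
p_7 = 3: count[3] becomes 1
p_8 = 5: count[5] becomes 3
Degrees (1 + count): deg[1]=1+1=2, deg[2]=1+1=2, deg[3]=1+1=2, deg[4]=1+0=1, deg[5]=1+3=4, deg[6]=1+0=1, deg[7]=1+0=1, deg[8]=1+1=2, deg[9]=1+0=1, deg[10]=1+1=2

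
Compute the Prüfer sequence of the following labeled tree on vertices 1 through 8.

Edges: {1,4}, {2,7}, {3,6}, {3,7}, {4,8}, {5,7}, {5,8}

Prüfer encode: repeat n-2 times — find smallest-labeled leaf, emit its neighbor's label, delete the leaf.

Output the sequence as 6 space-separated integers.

Step 1: leaves = {1,2,6}. Remove smallest leaf 1, emit neighbor 4.
Step 2: leaves = {2,4,6}. Remove smallest leaf 2, emit neighbor 7.
Step 3: leaves = {4,6}. Remove smallest leaf 4, emit neighbor 8.
Step 4: leaves = {6,8}. Remove smallest leaf 6, emit neighbor 3.
Step 5: leaves = {3,8}. Remove smallest leaf 3, emit neighbor 7.
Step 6: leaves = {7,8}. Remove smallest leaf 7, emit neighbor 5.
Done: 2 vertices remain (5, 8). Sequence = [4 7 8 3 7 5]

Answer: 4 7 8 3 7 5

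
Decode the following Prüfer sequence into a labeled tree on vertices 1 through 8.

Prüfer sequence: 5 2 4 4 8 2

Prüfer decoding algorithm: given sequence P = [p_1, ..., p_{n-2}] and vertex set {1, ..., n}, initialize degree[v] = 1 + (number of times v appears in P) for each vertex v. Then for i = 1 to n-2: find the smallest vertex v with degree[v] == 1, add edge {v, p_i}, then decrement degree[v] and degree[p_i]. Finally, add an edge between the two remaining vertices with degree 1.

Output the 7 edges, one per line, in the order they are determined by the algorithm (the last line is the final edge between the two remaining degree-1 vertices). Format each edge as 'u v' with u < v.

Answer: 1 5
2 3
4 5
4 6
4 8
2 7
2 8

Derivation:
Initial degrees: {1:1, 2:3, 3:1, 4:3, 5:2, 6:1, 7:1, 8:2}
Step 1: smallest deg-1 vertex = 1, p_1 = 5. Add edge {1,5}. Now deg[1]=0, deg[5]=1.
Step 2: smallest deg-1 vertex = 3, p_2 = 2. Add edge {2,3}. Now deg[3]=0, deg[2]=2.
Step 3: smallest deg-1 vertex = 5, p_3 = 4. Add edge {4,5}. Now deg[5]=0, deg[4]=2.
Step 4: smallest deg-1 vertex = 6, p_4 = 4. Add edge {4,6}. Now deg[6]=0, deg[4]=1.
Step 5: smallest deg-1 vertex = 4, p_5 = 8. Add edge {4,8}. Now deg[4]=0, deg[8]=1.
Step 6: smallest deg-1 vertex = 7, p_6 = 2. Add edge {2,7}. Now deg[7]=0, deg[2]=1.
Final: two remaining deg-1 vertices are 2, 8. Add edge {2,8}.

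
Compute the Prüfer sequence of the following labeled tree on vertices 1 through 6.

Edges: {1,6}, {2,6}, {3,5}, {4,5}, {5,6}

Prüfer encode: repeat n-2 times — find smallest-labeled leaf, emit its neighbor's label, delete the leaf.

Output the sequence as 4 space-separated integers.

Answer: 6 6 5 5

Derivation:
Step 1: leaves = {1,2,3,4}. Remove smallest leaf 1, emit neighbor 6.
Step 2: leaves = {2,3,4}. Remove smallest leaf 2, emit neighbor 6.
Step 3: leaves = {3,4,6}. Remove smallest leaf 3, emit neighbor 5.
Step 4: leaves = {4,6}. Remove smallest leaf 4, emit neighbor 5.
Done: 2 vertices remain (5, 6). Sequence = [6 6 5 5]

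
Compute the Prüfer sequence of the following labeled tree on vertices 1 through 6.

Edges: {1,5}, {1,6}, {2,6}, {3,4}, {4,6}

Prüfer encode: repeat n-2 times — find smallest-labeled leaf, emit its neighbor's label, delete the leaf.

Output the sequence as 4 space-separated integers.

Answer: 6 4 6 1

Derivation:
Step 1: leaves = {2,3,5}. Remove smallest leaf 2, emit neighbor 6.
Step 2: leaves = {3,5}. Remove smallest leaf 3, emit neighbor 4.
Step 3: leaves = {4,5}. Remove smallest leaf 4, emit neighbor 6.
Step 4: leaves = {5,6}. Remove smallest leaf 5, emit neighbor 1.
Done: 2 vertices remain (1, 6). Sequence = [6 4 6 1]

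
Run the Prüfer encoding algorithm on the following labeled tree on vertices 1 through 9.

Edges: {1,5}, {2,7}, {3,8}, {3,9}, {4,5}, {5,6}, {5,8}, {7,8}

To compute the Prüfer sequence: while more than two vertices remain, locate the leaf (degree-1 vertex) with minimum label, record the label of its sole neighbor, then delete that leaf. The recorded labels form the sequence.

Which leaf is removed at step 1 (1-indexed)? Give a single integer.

Step 1: current leaves = {1,2,4,6,9}. Remove leaf 1 (neighbor: 5).

Answer: 1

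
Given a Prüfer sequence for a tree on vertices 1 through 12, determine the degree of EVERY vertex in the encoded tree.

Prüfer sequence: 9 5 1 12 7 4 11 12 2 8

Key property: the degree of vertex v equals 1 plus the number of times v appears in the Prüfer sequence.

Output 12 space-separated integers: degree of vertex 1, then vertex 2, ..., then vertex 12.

Answer: 2 2 1 2 2 1 2 2 2 1 2 3

Derivation:
p_1 = 9: count[9] becomes 1
p_2 = 5: count[5] becomes 1
p_3 = 1: count[1] becomes 1
p_4 = 12: count[12] becomes 1
p_5 = 7: count[7] becomes 1
p_6 = 4: count[4] becomes 1
p_7 = 11: count[11] becomes 1
p_8 = 12: count[12] becomes 2
p_9 = 2: count[2] becomes 1
p_10 = 8: count[8] becomes 1
Degrees (1 + count): deg[1]=1+1=2, deg[2]=1+1=2, deg[3]=1+0=1, deg[4]=1+1=2, deg[5]=1+1=2, deg[6]=1+0=1, deg[7]=1+1=2, deg[8]=1+1=2, deg[9]=1+1=2, deg[10]=1+0=1, deg[11]=1+1=2, deg[12]=1+2=3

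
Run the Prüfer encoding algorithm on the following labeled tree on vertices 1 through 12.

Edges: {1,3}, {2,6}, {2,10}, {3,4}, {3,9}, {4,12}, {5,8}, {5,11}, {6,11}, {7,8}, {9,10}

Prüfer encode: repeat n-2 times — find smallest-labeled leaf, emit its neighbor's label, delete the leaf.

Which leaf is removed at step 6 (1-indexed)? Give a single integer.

Answer: 6

Derivation:
Step 1: current leaves = {1,7,12}. Remove leaf 1 (neighbor: 3).
Step 2: current leaves = {7,12}. Remove leaf 7 (neighbor: 8).
Step 3: current leaves = {8,12}. Remove leaf 8 (neighbor: 5).
Step 4: current leaves = {5,12}. Remove leaf 5 (neighbor: 11).
Step 5: current leaves = {11,12}. Remove leaf 11 (neighbor: 6).
Step 6: current leaves = {6,12}. Remove leaf 6 (neighbor: 2).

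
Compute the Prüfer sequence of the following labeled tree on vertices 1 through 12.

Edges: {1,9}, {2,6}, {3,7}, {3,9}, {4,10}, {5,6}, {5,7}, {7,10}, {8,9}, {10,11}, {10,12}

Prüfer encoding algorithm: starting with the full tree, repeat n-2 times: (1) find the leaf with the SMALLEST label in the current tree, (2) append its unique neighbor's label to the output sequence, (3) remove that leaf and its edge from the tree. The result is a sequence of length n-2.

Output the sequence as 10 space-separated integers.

Answer: 9 6 10 5 7 9 3 7 10 10

Derivation:
Step 1: leaves = {1,2,4,8,11,12}. Remove smallest leaf 1, emit neighbor 9.
Step 2: leaves = {2,4,8,11,12}. Remove smallest leaf 2, emit neighbor 6.
Step 3: leaves = {4,6,8,11,12}. Remove smallest leaf 4, emit neighbor 10.
Step 4: leaves = {6,8,11,12}. Remove smallest leaf 6, emit neighbor 5.
Step 5: leaves = {5,8,11,12}. Remove smallest leaf 5, emit neighbor 7.
Step 6: leaves = {8,11,12}. Remove smallest leaf 8, emit neighbor 9.
Step 7: leaves = {9,11,12}. Remove smallest leaf 9, emit neighbor 3.
Step 8: leaves = {3,11,12}. Remove smallest leaf 3, emit neighbor 7.
Step 9: leaves = {7,11,12}. Remove smallest leaf 7, emit neighbor 10.
Step 10: leaves = {11,12}. Remove smallest leaf 11, emit neighbor 10.
Done: 2 vertices remain (10, 12). Sequence = [9 6 10 5 7 9 3 7 10 10]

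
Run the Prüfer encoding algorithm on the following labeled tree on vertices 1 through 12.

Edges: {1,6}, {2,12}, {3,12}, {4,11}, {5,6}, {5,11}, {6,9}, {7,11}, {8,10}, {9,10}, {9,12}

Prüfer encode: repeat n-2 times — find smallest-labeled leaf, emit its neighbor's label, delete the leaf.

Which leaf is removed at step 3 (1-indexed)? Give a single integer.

Step 1: current leaves = {1,2,3,4,7,8}. Remove leaf 1 (neighbor: 6).
Step 2: current leaves = {2,3,4,7,8}. Remove leaf 2 (neighbor: 12).
Step 3: current leaves = {3,4,7,8}. Remove leaf 3 (neighbor: 12).

Answer: 3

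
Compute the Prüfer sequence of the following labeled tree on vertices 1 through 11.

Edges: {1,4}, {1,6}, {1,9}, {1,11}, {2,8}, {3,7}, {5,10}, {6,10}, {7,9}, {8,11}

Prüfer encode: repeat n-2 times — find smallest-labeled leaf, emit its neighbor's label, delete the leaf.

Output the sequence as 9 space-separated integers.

Step 1: leaves = {2,3,4,5}. Remove smallest leaf 2, emit neighbor 8.
Step 2: leaves = {3,4,5,8}. Remove smallest leaf 3, emit neighbor 7.
Step 3: leaves = {4,5,7,8}. Remove smallest leaf 4, emit neighbor 1.
Step 4: leaves = {5,7,8}. Remove smallest leaf 5, emit neighbor 10.
Step 5: leaves = {7,8,10}. Remove smallest leaf 7, emit neighbor 9.
Step 6: leaves = {8,9,10}. Remove smallest leaf 8, emit neighbor 11.
Step 7: leaves = {9,10,11}. Remove smallest leaf 9, emit neighbor 1.
Step 8: leaves = {10,11}. Remove smallest leaf 10, emit neighbor 6.
Step 9: leaves = {6,11}. Remove smallest leaf 6, emit neighbor 1.
Done: 2 vertices remain (1, 11). Sequence = [8 7 1 10 9 11 1 6 1]

Answer: 8 7 1 10 9 11 1 6 1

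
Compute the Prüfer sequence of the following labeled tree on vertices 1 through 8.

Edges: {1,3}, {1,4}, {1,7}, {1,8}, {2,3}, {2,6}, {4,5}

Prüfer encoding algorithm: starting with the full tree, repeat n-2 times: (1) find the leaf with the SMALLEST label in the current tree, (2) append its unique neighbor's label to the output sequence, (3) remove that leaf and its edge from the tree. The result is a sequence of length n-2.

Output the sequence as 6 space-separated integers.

Step 1: leaves = {5,6,7,8}. Remove smallest leaf 5, emit neighbor 4.
Step 2: leaves = {4,6,7,8}. Remove smallest leaf 4, emit neighbor 1.
Step 3: leaves = {6,7,8}. Remove smallest leaf 6, emit neighbor 2.
Step 4: leaves = {2,7,8}. Remove smallest leaf 2, emit neighbor 3.
Step 5: leaves = {3,7,8}. Remove smallest leaf 3, emit neighbor 1.
Step 6: leaves = {7,8}. Remove smallest leaf 7, emit neighbor 1.
Done: 2 vertices remain (1, 8). Sequence = [4 1 2 3 1 1]

Answer: 4 1 2 3 1 1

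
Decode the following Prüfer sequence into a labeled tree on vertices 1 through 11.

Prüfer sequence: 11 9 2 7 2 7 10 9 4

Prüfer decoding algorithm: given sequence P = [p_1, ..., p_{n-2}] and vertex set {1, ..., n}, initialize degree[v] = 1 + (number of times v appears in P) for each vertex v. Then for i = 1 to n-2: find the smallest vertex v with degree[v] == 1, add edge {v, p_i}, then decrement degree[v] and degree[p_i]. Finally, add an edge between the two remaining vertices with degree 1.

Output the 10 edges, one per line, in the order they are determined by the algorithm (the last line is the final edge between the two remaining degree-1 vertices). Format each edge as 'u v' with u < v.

Answer: 1 11
3 9
2 5
6 7
2 8
2 7
7 10
9 10
4 9
4 11

Derivation:
Initial degrees: {1:1, 2:3, 3:1, 4:2, 5:1, 6:1, 7:3, 8:1, 9:3, 10:2, 11:2}
Step 1: smallest deg-1 vertex = 1, p_1 = 11. Add edge {1,11}. Now deg[1]=0, deg[11]=1.
Step 2: smallest deg-1 vertex = 3, p_2 = 9. Add edge {3,9}. Now deg[3]=0, deg[9]=2.
Step 3: smallest deg-1 vertex = 5, p_3 = 2. Add edge {2,5}. Now deg[5]=0, deg[2]=2.
Step 4: smallest deg-1 vertex = 6, p_4 = 7. Add edge {6,7}. Now deg[6]=0, deg[7]=2.
Step 5: smallest deg-1 vertex = 8, p_5 = 2. Add edge {2,8}. Now deg[8]=0, deg[2]=1.
Step 6: smallest deg-1 vertex = 2, p_6 = 7. Add edge {2,7}. Now deg[2]=0, deg[7]=1.
Step 7: smallest deg-1 vertex = 7, p_7 = 10. Add edge {7,10}. Now deg[7]=0, deg[10]=1.
Step 8: smallest deg-1 vertex = 10, p_8 = 9. Add edge {9,10}. Now deg[10]=0, deg[9]=1.
Step 9: smallest deg-1 vertex = 9, p_9 = 4. Add edge {4,9}. Now deg[9]=0, deg[4]=1.
Final: two remaining deg-1 vertices are 4, 11. Add edge {4,11}.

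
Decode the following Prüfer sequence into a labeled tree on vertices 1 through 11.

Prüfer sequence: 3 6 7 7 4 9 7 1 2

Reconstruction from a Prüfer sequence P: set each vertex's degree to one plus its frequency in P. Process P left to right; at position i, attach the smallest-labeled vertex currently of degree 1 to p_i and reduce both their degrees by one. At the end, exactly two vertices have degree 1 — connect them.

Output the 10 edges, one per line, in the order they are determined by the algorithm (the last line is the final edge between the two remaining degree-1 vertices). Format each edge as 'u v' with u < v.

Answer: 3 5
3 6
6 7
7 8
4 10
4 9
7 9
1 7
1 2
2 11

Derivation:
Initial degrees: {1:2, 2:2, 3:2, 4:2, 5:1, 6:2, 7:4, 8:1, 9:2, 10:1, 11:1}
Step 1: smallest deg-1 vertex = 5, p_1 = 3. Add edge {3,5}. Now deg[5]=0, deg[3]=1.
Step 2: smallest deg-1 vertex = 3, p_2 = 6. Add edge {3,6}. Now deg[3]=0, deg[6]=1.
Step 3: smallest deg-1 vertex = 6, p_3 = 7. Add edge {6,7}. Now deg[6]=0, deg[7]=3.
Step 4: smallest deg-1 vertex = 8, p_4 = 7. Add edge {7,8}. Now deg[8]=0, deg[7]=2.
Step 5: smallest deg-1 vertex = 10, p_5 = 4. Add edge {4,10}. Now deg[10]=0, deg[4]=1.
Step 6: smallest deg-1 vertex = 4, p_6 = 9. Add edge {4,9}. Now deg[4]=0, deg[9]=1.
Step 7: smallest deg-1 vertex = 9, p_7 = 7. Add edge {7,9}. Now deg[9]=0, deg[7]=1.
Step 8: smallest deg-1 vertex = 7, p_8 = 1. Add edge {1,7}. Now deg[7]=0, deg[1]=1.
Step 9: smallest deg-1 vertex = 1, p_9 = 2. Add edge {1,2}. Now deg[1]=0, deg[2]=1.
Final: two remaining deg-1 vertices are 2, 11. Add edge {2,11}.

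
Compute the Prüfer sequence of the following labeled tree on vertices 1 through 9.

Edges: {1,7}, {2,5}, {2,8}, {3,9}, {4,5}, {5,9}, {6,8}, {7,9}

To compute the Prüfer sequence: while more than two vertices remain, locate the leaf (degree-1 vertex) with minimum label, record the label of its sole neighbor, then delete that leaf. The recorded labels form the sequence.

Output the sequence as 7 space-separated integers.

Step 1: leaves = {1,3,4,6}. Remove smallest leaf 1, emit neighbor 7.
Step 2: leaves = {3,4,6,7}. Remove smallest leaf 3, emit neighbor 9.
Step 3: leaves = {4,6,7}. Remove smallest leaf 4, emit neighbor 5.
Step 4: leaves = {6,7}. Remove smallest leaf 6, emit neighbor 8.
Step 5: leaves = {7,8}. Remove smallest leaf 7, emit neighbor 9.
Step 6: leaves = {8,9}. Remove smallest leaf 8, emit neighbor 2.
Step 7: leaves = {2,9}. Remove smallest leaf 2, emit neighbor 5.
Done: 2 vertices remain (5, 9). Sequence = [7 9 5 8 9 2 5]

Answer: 7 9 5 8 9 2 5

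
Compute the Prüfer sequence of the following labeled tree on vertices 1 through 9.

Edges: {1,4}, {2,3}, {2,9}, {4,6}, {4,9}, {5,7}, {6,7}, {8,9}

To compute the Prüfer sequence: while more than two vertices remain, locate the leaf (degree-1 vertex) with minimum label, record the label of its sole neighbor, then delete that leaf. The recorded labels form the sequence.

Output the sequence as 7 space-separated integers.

Answer: 4 2 9 7 6 4 9

Derivation:
Step 1: leaves = {1,3,5,8}. Remove smallest leaf 1, emit neighbor 4.
Step 2: leaves = {3,5,8}. Remove smallest leaf 3, emit neighbor 2.
Step 3: leaves = {2,5,8}. Remove smallest leaf 2, emit neighbor 9.
Step 4: leaves = {5,8}. Remove smallest leaf 5, emit neighbor 7.
Step 5: leaves = {7,8}. Remove smallest leaf 7, emit neighbor 6.
Step 6: leaves = {6,8}. Remove smallest leaf 6, emit neighbor 4.
Step 7: leaves = {4,8}. Remove smallest leaf 4, emit neighbor 9.
Done: 2 vertices remain (8, 9). Sequence = [4 2 9 7 6 4 9]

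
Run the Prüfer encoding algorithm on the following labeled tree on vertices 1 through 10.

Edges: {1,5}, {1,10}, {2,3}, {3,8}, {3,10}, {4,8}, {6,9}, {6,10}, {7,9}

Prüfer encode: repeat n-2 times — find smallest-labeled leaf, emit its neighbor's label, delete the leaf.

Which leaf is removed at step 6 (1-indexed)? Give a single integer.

Answer: 8

Derivation:
Step 1: current leaves = {2,4,5,7}. Remove leaf 2 (neighbor: 3).
Step 2: current leaves = {4,5,7}. Remove leaf 4 (neighbor: 8).
Step 3: current leaves = {5,7,8}. Remove leaf 5 (neighbor: 1).
Step 4: current leaves = {1,7,8}. Remove leaf 1 (neighbor: 10).
Step 5: current leaves = {7,8}. Remove leaf 7 (neighbor: 9).
Step 6: current leaves = {8,9}. Remove leaf 8 (neighbor: 3).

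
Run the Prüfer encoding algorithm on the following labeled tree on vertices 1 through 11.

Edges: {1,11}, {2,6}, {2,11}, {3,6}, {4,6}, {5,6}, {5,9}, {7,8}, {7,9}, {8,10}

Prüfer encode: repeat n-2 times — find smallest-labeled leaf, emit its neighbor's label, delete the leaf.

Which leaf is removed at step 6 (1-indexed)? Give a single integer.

Answer: 7

Derivation:
Step 1: current leaves = {1,3,4,10}. Remove leaf 1 (neighbor: 11).
Step 2: current leaves = {3,4,10,11}. Remove leaf 3 (neighbor: 6).
Step 3: current leaves = {4,10,11}. Remove leaf 4 (neighbor: 6).
Step 4: current leaves = {10,11}. Remove leaf 10 (neighbor: 8).
Step 5: current leaves = {8,11}. Remove leaf 8 (neighbor: 7).
Step 6: current leaves = {7,11}. Remove leaf 7 (neighbor: 9).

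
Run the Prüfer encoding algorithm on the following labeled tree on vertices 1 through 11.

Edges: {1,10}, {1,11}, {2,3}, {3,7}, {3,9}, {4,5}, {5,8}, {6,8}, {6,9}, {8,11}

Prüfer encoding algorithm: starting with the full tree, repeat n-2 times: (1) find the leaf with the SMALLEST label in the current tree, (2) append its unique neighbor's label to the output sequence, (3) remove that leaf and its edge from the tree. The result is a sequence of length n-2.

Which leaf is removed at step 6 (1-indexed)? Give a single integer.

Answer: 9

Derivation:
Step 1: current leaves = {2,4,7,10}. Remove leaf 2 (neighbor: 3).
Step 2: current leaves = {4,7,10}. Remove leaf 4 (neighbor: 5).
Step 3: current leaves = {5,7,10}. Remove leaf 5 (neighbor: 8).
Step 4: current leaves = {7,10}. Remove leaf 7 (neighbor: 3).
Step 5: current leaves = {3,10}. Remove leaf 3 (neighbor: 9).
Step 6: current leaves = {9,10}. Remove leaf 9 (neighbor: 6).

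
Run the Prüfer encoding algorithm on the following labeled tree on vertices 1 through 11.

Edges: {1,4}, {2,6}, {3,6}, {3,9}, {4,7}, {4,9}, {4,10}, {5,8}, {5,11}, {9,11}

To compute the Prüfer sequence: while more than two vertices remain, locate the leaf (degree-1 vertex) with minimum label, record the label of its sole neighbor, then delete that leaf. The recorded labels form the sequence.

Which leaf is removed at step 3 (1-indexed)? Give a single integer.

Step 1: current leaves = {1,2,7,8,10}. Remove leaf 1 (neighbor: 4).
Step 2: current leaves = {2,7,8,10}. Remove leaf 2 (neighbor: 6).
Step 3: current leaves = {6,7,8,10}. Remove leaf 6 (neighbor: 3).

Answer: 6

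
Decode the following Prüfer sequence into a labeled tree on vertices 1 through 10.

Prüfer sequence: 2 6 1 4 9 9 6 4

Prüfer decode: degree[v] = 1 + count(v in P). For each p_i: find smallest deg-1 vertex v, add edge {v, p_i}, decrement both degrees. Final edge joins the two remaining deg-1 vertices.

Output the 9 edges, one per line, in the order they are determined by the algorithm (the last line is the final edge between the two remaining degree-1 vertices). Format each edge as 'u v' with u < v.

Initial degrees: {1:2, 2:2, 3:1, 4:3, 5:1, 6:3, 7:1, 8:1, 9:3, 10:1}
Step 1: smallest deg-1 vertex = 3, p_1 = 2. Add edge {2,3}. Now deg[3]=0, deg[2]=1.
Step 2: smallest deg-1 vertex = 2, p_2 = 6. Add edge {2,6}. Now deg[2]=0, deg[6]=2.
Step 3: smallest deg-1 vertex = 5, p_3 = 1. Add edge {1,5}. Now deg[5]=0, deg[1]=1.
Step 4: smallest deg-1 vertex = 1, p_4 = 4. Add edge {1,4}. Now deg[1]=0, deg[4]=2.
Step 5: smallest deg-1 vertex = 7, p_5 = 9. Add edge {7,9}. Now deg[7]=0, deg[9]=2.
Step 6: smallest deg-1 vertex = 8, p_6 = 9. Add edge {8,9}. Now deg[8]=0, deg[9]=1.
Step 7: smallest deg-1 vertex = 9, p_7 = 6. Add edge {6,9}. Now deg[9]=0, deg[6]=1.
Step 8: smallest deg-1 vertex = 6, p_8 = 4. Add edge {4,6}. Now deg[6]=0, deg[4]=1.
Final: two remaining deg-1 vertices are 4, 10. Add edge {4,10}.

Answer: 2 3
2 6
1 5
1 4
7 9
8 9
6 9
4 6
4 10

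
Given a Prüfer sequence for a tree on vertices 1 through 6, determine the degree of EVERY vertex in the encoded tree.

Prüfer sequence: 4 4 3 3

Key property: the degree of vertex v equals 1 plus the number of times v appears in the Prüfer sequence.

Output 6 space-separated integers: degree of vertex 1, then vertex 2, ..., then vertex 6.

Answer: 1 1 3 3 1 1

Derivation:
p_1 = 4: count[4] becomes 1
p_2 = 4: count[4] becomes 2
p_3 = 3: count[3] becomes 1
p_4 = 3: count[3] becomes 2
Degrees (1 + count): deg[1]=1+0=1, deg[2]=1+0=1, deg[3]=1+2=3, deg[4]=1+2=3, deg[5]=1+0=1, deg[6]=1+0=1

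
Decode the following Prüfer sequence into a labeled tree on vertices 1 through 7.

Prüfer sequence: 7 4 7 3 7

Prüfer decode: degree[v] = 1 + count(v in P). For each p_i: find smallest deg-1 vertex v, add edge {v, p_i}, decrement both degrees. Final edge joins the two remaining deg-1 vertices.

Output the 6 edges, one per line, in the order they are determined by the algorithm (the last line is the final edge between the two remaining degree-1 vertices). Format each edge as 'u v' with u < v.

Initial degrees: {1:1, 2:1, 3:2, 4:2, 5:1, 6:1, 7:4}
Step 1: smallest deg-1 vertex = 1, p_1 = 7. Add edge {1,7}. Now deg[1]=0, deg[7]=3.
Step 2: smallest deg-1 vertex = 2, p_2 = 4. Add edge {2,4}. Now deg[2]=0, deg[4]=1.
Step 3: smallest deg-1 vertex = 4, p_3 = 7. Add edge {4,7}. Now deg[4]=0, deg[7]=2.
Step 4: smallest deg-1 vertex = 5, p_4 = 3. Add edge {3,5}. Now deg[5]=0, deg[3]=1.
Step 5: smallest deg-1 vertex = 3, p_5 = 7. Add edge {3,7}. Now deg[3]=0, deg[7]=1.
Final: two remaining deg-1 vertices are 6, 7. Add edge {6,7}.

Answer: 1 7
2 4
4 7
3 5
3 7
6 7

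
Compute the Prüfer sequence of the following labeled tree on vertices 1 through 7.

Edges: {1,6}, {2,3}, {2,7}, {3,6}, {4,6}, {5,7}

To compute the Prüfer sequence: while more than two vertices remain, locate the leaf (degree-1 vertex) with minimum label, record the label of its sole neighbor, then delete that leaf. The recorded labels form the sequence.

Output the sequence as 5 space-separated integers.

Step 1: leaves = {1,4,5}. Remove smallest leaf 1, emit neighbor 6.
Step 2: leaves = {4,5}. Remove smallest leaf 4, emit neighbor 6.
Step 3: leaves = {5,6}. Remove smallest leaf 5, emit neighbor 7.
Step 4: leaves = {6,7}. Remove smallest leaf 6, emit neighbor 3.
Step 5: leaves = {3,7}. Remove smallest leaf 3, emit neighbor 2.
Done: 2 vertices remain (2, 7). Sequence = [6 6 7 3 2]

Answer: 6 6 7 3 2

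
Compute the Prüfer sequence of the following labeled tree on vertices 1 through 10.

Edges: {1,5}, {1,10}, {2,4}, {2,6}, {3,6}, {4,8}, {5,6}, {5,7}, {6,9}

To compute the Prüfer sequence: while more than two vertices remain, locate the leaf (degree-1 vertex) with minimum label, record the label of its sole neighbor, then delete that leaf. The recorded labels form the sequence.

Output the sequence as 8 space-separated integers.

Answer: 6 5 4 2 6 6 5 1

Derivation:
Step 1: leaves = {3,7,8,9,10}. Remove smallest leaf 3, emit neighbor 6.
Step 2: leaves = {7,8,9,10}. Remove smallest leaf 7, emit neighbor 5.
Step 3: leaves = {8,9,10}. Remove smallest leaf 8, emit neighbor 4.
Step 4: leaves = {4,9,10}. Remove smallest leaf 4, emit neighbor 2.
Step 5: leaves = {2,9,10}. Remove smallest leaf 2, emit neighbor 6.
Step 6: leaves = {9,10}. Remove smallest leaf 9, emit neighbor 6.
Step 7: leaves = {6,10}. Remove smallest leaf 6, emit neighbor 5.
Step 8: leaves = {5,10}. Remove smallest leaf 5, emit neighbor 1.
Done: 2 vertices remain (1, 10). Sequence = [6 5 4 2 6 6 5 1]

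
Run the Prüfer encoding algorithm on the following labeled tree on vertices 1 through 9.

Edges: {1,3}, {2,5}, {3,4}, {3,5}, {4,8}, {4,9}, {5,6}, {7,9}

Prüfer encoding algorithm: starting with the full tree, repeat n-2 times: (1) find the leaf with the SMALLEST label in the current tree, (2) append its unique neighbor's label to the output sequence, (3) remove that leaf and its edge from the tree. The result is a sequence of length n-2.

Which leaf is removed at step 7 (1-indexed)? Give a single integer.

Answer: 8

Derivation:
Step 1: current leaves = {1,2,6,7,8}. Remove leaf 1 (neighbor: 3).
Step 2: current leaves = {2,6,7,8}. Remove leaf 2 (neighbor: 5).
Step 3: current leaves = {6,7,8}. Remove leaf 6 (neighbor: 5).
Step 4: current leaves = {5,7,8}. Remove leaf 5 (neighbor: 3).
Step 5: current leaves = {3,7,8}. Remove leaf 3 (neighbor: 4).
Step 6: current leaves = {7,8}. Remove leaf 7 (neighbor: 9).
Step 7: current leaves = {8,9}. Remove leaf 8 (neighbor: 4).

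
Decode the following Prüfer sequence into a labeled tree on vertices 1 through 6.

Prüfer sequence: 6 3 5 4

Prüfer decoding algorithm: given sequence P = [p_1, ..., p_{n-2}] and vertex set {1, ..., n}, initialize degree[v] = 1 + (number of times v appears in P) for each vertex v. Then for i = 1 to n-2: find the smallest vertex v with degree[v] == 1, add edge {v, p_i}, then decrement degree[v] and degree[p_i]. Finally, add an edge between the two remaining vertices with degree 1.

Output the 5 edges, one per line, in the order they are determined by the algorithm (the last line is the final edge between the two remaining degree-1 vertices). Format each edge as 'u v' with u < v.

Initial degrees: {1:1, 2:1, 3:2, 4:2, 5:2, 6:2}
Step 1: smallest deg-1 vertex = 1, p_1 = 6. Add edge {1,6}. Now deg[1]=0, deg[6]=1.
Step 2: smallest deg-1 vertex = 2, p_2 = 3. Add edge {2,3}. Now deg[2]=0, deg[3]=1.
Step 3: smallest deg-1 vertex = 3, p_3 = 5. Add edge {3,5}. Now deg[3]=0, deg[5]=1.
Step 4: smallest deg-1 vertex = 5, p_4 = 4. Add edge {4,5}. Now deg[5]=0, deg[4]=1.
Final: two remaining deg-1 vertices are 4, 6. Add edge {4,6}.

Answer: 1 6
2 3
3 5
4 5
4 6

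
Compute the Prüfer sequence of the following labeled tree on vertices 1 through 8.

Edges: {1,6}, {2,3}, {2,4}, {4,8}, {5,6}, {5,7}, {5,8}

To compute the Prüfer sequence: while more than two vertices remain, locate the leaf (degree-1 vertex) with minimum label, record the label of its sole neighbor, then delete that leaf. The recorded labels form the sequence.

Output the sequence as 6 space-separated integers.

Answer: 6 2 4 8 5 5

Derivation:
Step 1: leaves = {1,3,7}. Remove smallest leaf 1, emit neighbor 6.
Step 2: leaves = {3,6,7}. Remove smallest leaf 3, emit neighbor 2.
Step 3: leaves = {2,6,7}. Remove smallest leaf 2, emit neighbor 4.
Step 4: leaves = {4,6,7}. Remove smallest leaf 4, emit neighbor 8.
Step 5: leaves = {6,7,8}. Remove smallest leaf 6, emit neighbor 5.
Step 6: leaves = {7,8}. Remove smallest leaf 7, emit neighbor 5.
Done: 2 vertices remain (5, 8). Sequence = [6 2 4 8 5 5]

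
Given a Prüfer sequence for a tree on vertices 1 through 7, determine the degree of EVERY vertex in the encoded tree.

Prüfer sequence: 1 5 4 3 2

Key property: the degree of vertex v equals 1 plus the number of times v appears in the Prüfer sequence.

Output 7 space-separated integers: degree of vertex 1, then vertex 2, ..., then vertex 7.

p_1 = 1: count[1] becomes 1
p_2 = 5: count[5] becomes 1
p_3 = 4: count[4] becomes 1
p_4 = 3: count[3] becomes 1
p_5 = 2: count[2] becomes 1
Degrees (1 + count): deg[1]=1+1=2, deg[2]=1+1=2, deg[3]=1+1=2, deg[4]=1+1=2, deg[5]=1+1=2, deg[6]=1+0=1, deg[7]=1+0=1

Answer: 2 2 2 2 2 1 1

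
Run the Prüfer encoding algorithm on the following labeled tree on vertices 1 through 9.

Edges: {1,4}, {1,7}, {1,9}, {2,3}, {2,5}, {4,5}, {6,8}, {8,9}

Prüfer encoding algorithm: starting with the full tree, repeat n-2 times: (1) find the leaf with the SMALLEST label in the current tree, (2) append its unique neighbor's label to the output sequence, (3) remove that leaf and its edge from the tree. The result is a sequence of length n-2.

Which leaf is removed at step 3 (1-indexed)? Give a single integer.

Step 1: current leaves = {3,6,7}. Remove leaf 3 (neighbor: 2).
Step 2: current leaves = {2,6,7}. Remove leaf 2 (neighbor: 5).
Step 3: current leaves = {5,6,7}. Remove leaf 5 (neighbor: 4).

Answer: 5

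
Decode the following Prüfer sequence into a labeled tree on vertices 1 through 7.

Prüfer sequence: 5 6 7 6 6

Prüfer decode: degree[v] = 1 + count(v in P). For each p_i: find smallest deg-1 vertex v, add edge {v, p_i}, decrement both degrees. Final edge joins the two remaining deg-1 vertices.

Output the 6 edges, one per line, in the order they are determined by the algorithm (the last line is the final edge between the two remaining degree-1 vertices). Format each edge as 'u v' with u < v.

Answer: 1 5
2 6
3 7
4 6
5 6
6 7

Derivation:
Initial degrees: {1:1, 2:1, 3:1, 4:1, 5:2, 6:4, 7:2}
Step 1: smallest deg-1 vertex = 1, p_1 = 5. Add edge {1,5}. Now deg[1]=0, deg[5]=1.
Step 2: smallest deg-1 vertex = 2, p_2 = 6. Add edge {2,6}. Now deg[2]=0, deg[6]=3.
Step 3: smallest deg-1 vertex = 3, p_3 = 7. Add edge {3,7}. Now deg[3]=0, deg[7]=1.
Step 4: smallest deg-1 vertex = 4, p_4 = 6. Add edge {4,6}. Now deg[4]=0, deg[6]=2.
Step 5: smallest deg-1 vertex = 5, p_5 = 6. Add edge {5,6}. Now deg[5]=0, deg[6]=1.
Final: two remaining deg-1 vertices are 6, 7. Add edge {6,7}.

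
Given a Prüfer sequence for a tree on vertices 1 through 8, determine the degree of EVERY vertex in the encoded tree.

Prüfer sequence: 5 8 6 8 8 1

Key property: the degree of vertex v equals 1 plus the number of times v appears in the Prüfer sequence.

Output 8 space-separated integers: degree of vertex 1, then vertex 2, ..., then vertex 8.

p_1 = 5: count[5] becomes 1
p_2 = 8: count[8] becomes 1
p_3 = 6: count[6] becomes 1
p_4 = 8: count[8] becomes 2
p_5 = 8: count[8] becomes 3
p_6 = 1: count[1] becomes 1
Degrees (1 + count): deg[1]=1+1=2, deg[2]=1+0=1, deg[3]=1+0=1, deg[4]=1+0=1, deg[5]=1+1=2, deg[6]=1+1=2, deg[7]=1+0=1, deg[8]=1+3=4

Answer: 2 1 1 1 2 2 1 4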